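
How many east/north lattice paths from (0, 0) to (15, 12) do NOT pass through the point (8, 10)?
Number of paths = 15808572

Total paths from (0, 0) to (15, 12): C(27, 15) = 17383860. Paths through (8, 10): (paths (0, 0) → (8, 10)) × (paths (8, 10) → (15, 12)) = C(18, 8) · C(9, 7) = 43758 · 36 = 1575288. Avoidance count = 17383860 − 1575288 = 15808572.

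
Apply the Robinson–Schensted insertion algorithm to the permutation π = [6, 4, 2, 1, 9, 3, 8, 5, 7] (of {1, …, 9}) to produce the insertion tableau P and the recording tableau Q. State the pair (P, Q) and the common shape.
P = [1, 3, 5, 7] / [2, 8] / [4, 9] / [6];  Q = [1, 5, 7, 9] / [2, 6] / [3, 8] / [4];  common shape = (4, 2, 2, 1)

Row-insert the values π_1, π_2, … into P one at a time, bumping the leftmost entry strictly greater than the inserted value down to the next row. The recording tableau Q records, in position (i, j), the step at which that cell was added to P.
  Insert 6 (step 1): P = [6];  Q = [1]
  Insert 4 (step 2): P = [4] / [6];  Q = [1] / [2]
  Insert 2 (step 3): P = [2] / [4] / [6];  Q = [1] / [2] / [3]
  Insert 1 (step 4): P = [1] / [2] / [4] / [6];  Q = [1] / [2] / [3] / [4]
  Insert 9 (step 5): P = [1, 9] / [2] / [4] / [6];  Q = [1, 5] / [2] / [3] / [4]
  Insert 3 (step 6): P = [1, 3] / [2, 9] / [4] / [6];  Q = [1, 5] / [2, 6] / [3] / [4]
  Insert 8 (step 7): P = [1, 3, 8] / [2, 9] / [4] / [6];  Q = [1, 5, 7] / [2, 6] / [3] / [4]
  Insert 5 (step 8): P = [1, 3, 5] / [2, 8] / [4, 9] / [6];  Q = [1, 5, 7] / [2, 6] / [3, 8] / [4]
  Insert 7 (step 9): P = [1, 3, 5, 7] / [2, 8] / [4, 9] / [6];  Q = [1, 5, 7, 9] / [2, 6] / [3, 8] / [4]
Final shape: (4, 2, 2, 1).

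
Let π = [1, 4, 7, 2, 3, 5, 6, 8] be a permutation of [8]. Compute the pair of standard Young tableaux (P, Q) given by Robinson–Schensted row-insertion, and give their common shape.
P = [1, 2, 3, 5, 6, 8] / [4, 7];  Q = [1, 2, 3, 6, 7, 8] / [4, 5];  common shape = (6, 2)

Row-insert the values π_1, π_2, … into P one at a time, bumping the leftmost entry strictly greater than the inserted value down to the next row. The recording tableau Q records, in position (i, j), the step at which that cell was added to P.
  Insert 1 (step 1): P = [1];  Q = [1]
  Insert 4 (step 2): P = [1, 4];  Q = [1, 2]
  Insert 7 (step 3): P = [1, 4, 7];  Q = [1, 2, 3]
  Insert 2 (step 4): P = [1, 2, 7] / [4];  Q = [1, 2, 3] / [4]
  Insert 3 (step 5): P = [1, 2, 3] / [4, 7];  Q = [1, 2, 3] / [4, 5]
  Insert 5 (step 6): P = [1, 2, 3, 5] / [4, 7];  Q = [1, 2, 3, 6] / [4, 5]
  Insert 6 (step 7): P = [1, 2, 3, 5, 6] / [4, 7];  Q = [1, 2, 3, 6, 7] / [4, 5]
  Insert 8 (step 8): P = [1, 2, 3, 5, 6, 8] / [4, 7];  Q = [1, 2, 3, 6, 7, 8] / [4, 5]
Final shape: (6, 2).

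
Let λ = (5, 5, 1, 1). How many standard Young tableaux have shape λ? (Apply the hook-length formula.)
# SYT of shape (5, 5, 1, 1) = 1485

Hook-length formula: f^λ = n! / Π hook(c), product over all cells c of the Young diagram. For λ = (5, 5, 1, 1), n = 12 boxes. Hook lengths by row (left-to-right, top-to-bottom): [8, 5, 4, 3, 2]; [7, 4, 3, 2, 1]; [2]; [1]. Product of hooks = 322560. So f^λ = 12! / 322560 = 479001600 / 322560 = 1485.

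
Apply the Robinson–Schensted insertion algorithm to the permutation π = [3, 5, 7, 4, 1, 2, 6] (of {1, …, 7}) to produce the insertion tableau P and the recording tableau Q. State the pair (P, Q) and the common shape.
P = [1, 2, 6] / [3, 4, 7] / [5];  Q = [1, 2, 3] / [4, 6, 7] / [5];  common shape = (3, 3, 1)

Row-insert the values π_1, π_2, … into P one at a time, bumping the leftmost entry strictly greater than the inserted value down to the next row. The recording tableau Q records, in position (i, j), the step at which that cell was added to P.
  Insert 3 (step 1): P = [3];  Q = [1]
  Insert 5 (step 2): P = [3, 5];  Q = [1, 2]
  Insert 7 (step 3): P = [3, 5, 7];  Q = [1, 2, 3]
  Insert 4 (step 4): P = [3, 4, 7] / [5];  Q = [1, 2, 3] / [4]
  Insert 1 (step 5): P = [1, 4, 7] / [3] / [5];  Q = [1, 2, 3] / [4] / [5]
  Insert 2 (step 6): P = [1, 2, 7] / [3, 4] / [5];  Q = [1, 2, 3] / [4, 6] / [5]
  Insert 6 (step 7): P = [1, 2, 6] / [3, 4, 7] / [5];  Q = [1, 2, 3] / [4, 6, 7] / [5]
Final shape: (3, 3, 1).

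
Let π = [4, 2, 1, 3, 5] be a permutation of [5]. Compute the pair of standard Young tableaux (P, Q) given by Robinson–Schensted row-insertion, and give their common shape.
P = [1, 3, 5] / [2] / [4];  Q = [1, 4, 5] / [2] / [3];  common shape = (3, 1, 1)

Row-insert the values π_1, π_2, … into P one at a time, bumping the leftmost entry strictly greater than the inserted value down to the next row. The recording tableau Q records, in position (i, j), the step at which that cell was added to P.
  Insert 4 (step 1): P = [4];  Q = [1]
  Insert 2 (step 2): P = [2] / [4];  Q = [1] / [2]
  Insert 1 (step 3): P = [1] / [2] / [4];  Q = [1] / [2] / [3]
  Insert 3 (step 4): P = [1, 3] / [2] / [4];  Q = [1, 4] / [2] / [3]
  Insert 5 (step 5): P = [1, 3, 5] / [2] / [4];  Q = [1, 4, 5] / [2] / [3]
Final shape: (3, 1, 1).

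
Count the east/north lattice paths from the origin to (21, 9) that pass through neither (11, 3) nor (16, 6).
Number of paths = 8355414

Inclusion–exclusion. Total paths: C(30, 21) = 14307150. Through P₁: C(14, 11)·C(16, 10) = 2914912. Through P₂: C(22, 16)·C(8, 5) = 4178328. Since P₁ is strictly southwest of P₂, a monotone path through both must visit P₁ then P₂; paths through both = C(14, 11)·C(8, 5)·C(8, 5) = 1141504. Avoid both = 14307150 − 2914912 − 4178328 + 1141504 = 8355414.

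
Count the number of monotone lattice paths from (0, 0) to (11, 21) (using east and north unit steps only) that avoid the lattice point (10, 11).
Number of paths = 125144604

Total paths from (0, 0) to (11, 21): C(32, 11) = 129024480. Paths through (10, 11): (paths (0, 0) → (10, 11)) × (paths (10, 11) → (11, 21)) = C(21, 10) · C(11, 1) = 352716 · 11 = 3879876. Avoidance count = 129024480 − 3879876 = 125144604.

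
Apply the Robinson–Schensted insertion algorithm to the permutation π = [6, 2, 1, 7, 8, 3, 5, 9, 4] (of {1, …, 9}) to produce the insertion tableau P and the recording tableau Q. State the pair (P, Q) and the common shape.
P = [1, 3, 4, 9] / [2, 5, 8] / [6, 7];  Q = [1, 4, 5, 8] / [2, 6, 7] / [3, 9];  common shape = (4, 3, 2)

Row-insert the values π_1, π_2, … into P one at a time, bumping the leftmost entry strictly greater than the inserted value down to the next row. The recording tableau Q records, in position (i, j), the step at which that cell was added to P.
  Insert 6 (step 1): P = [6];  Q = [1]
  Insert 2 (step 2): P = [2] / [6];  Q = [1] / [2]
  Insert 1 (step 3): P = [1] / [2] / [6];  Q = [1] / [2] / [3]
  Insert 7 (step 4): P = [1, 7] / [2] / [6];  Q = [1, 4] / [2] / [3]
  Insert 8 (step 5): P = [1, 7, 8] / [2] / [6];  Q = [1, 4, 5] / [2] / [3]
  Insert 3 (step 6): P = [1, 3, 8] / [2, 7] / [6];  Q = [1, 4, 5] / [2, 6] / [3]
  Insert 5 (step 7): P = [1, 3, 5] / [2, 7, 8] / [6];  Q = [1, 4, 5] / [2, 6, 7] / [3]
  Insert 9 (step 8): P = [1, 3, 5, 9] / [2, 7, 8] / [6];  Q = [1, 4, 5, 8] / [2, 6, 7] / [3]
  Insert 4 (step 9): P = [1, 3, 4, 9] / [2, 5, 8] / [6, 7];  Q = [1, 4, 5, 8] / [2, 6, 7] / [3, 9]
Final shape: (4, 3, 2).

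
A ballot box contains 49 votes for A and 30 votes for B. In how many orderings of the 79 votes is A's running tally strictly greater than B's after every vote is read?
Strict-lead orderings = 1333519289256080821180

Total orderings of the 79 votes with 49 for A: C(79, 49) = 5544632834275283414380. By the Bertrand ballot formula (Cycle Lemma / reflection principle), the number of orderings in which A is strictly ahead of B throughout is (p − q)/(p + q) · C(p + q, p) = (49 − 30)/(49 + 30) · 5544632834275283414380 = 1333519289256080821180.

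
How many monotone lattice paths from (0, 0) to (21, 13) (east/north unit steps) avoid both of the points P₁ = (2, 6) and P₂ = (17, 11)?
Number of paths = 593964340

Inclusion–exclusion. Total paths: C(34, 21) = 927983760. Through P₁: C(8, 2)·C(26, 19) = 18418400. Through P₂: C(28, 17)·C(6, 4) = 322112700. Since P₁ is strictly southwest of P₂, a monotone path through both must visit P₁ then P₂; paths through both = C(8, 2)·C(20, 15)·C(6, 4) = 6511680. Avoid both = 927983760 − 18418400 − 322112700 + 6511680 = 593964340.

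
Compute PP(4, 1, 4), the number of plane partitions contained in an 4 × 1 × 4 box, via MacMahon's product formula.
PP(4, 1, 4) = 70

Evaluate the triple product over i = 1..4, j = 1..1, k = 1..4. The factors are (2/1) · (3/2) · (4/3) · (5/4) · (3/2) · (4/3) · (5/4) · (6/5) · … (16 factors total). The numerators and denominators telescope so the product is an integer; carrying out the multiplication exactly gives PP(4, 1, 4) = 70.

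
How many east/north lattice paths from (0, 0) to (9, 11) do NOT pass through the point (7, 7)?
Number of paths = 116480

Total paths from (0, 0) to (9, 11): C(20, 9) = 167960. Paths through (7, 7): (paths (0, 0) → (7, 7)) × (paths (7, 7) → (9, 11)) = C(14, 7) · C(6, 2) = 3432 · 15 = 51480. Avoidance count = 167960 − 51480 = 116480.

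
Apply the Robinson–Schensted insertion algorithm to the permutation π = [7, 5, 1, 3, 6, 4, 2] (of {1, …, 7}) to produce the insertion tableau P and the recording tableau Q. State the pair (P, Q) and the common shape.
P = [1, 2, 4] / [3, 6] / [5] / [7];  Q = [1, 4, 5] / [2, 6] / [3] / [7];  common shape = (3, 2, 1, 1)

Row-insert the values π_1, π_2, … into P one at a time, bumping the leftmost entry strictly greater than the inserted value down to the next row. The recording tableau Q records, in position (i, j), the step at which that cell was added to P.
  Insert 7 (step 1): P = [7];  Q = [1]
  Insert 5 (step 2): P = [5] / [7];  Q = [1] / [2]
  Insert 1 (step 3): P = [1] / [5] / [7];  Q = [1] / [2] / [3]
  Insert 3 (step 4): P = [1, 3] / [5] / [7];  Q = [1, 4] / [2] / [3]
  Insert 6 (step 5): P = [1, 3, 6] / [5] / [7];  Q = [1, 4, 5] / [2] / [3]
  Insert 4 (step 6): P = [1, 3, 4] / [5, 6] / [7];  Q = [1, 4, 5] / [2, 6] / [3]
  Insert 2 (step 7): P = [1, 2, 4] / [3, 6] / [5] / [7];  Q = [1, 4, 5] / [2, 6] / [3] / [7]
Final shape: (3, 2, 1, 1).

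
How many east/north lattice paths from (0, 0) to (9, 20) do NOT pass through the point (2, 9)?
Number of paths = 8264685

Total paths from (0, 0) to (9, 20): C(29, 9) = 10015005. Paths through (2, 9): (paths (0, 0) → (2, 9)) × (paths (2, 9) → (9, 20)) = C(11, 2) · C(18, 7) = 55 · 31824 = 1750320. Avoidance count = 10015005 − 1750320 = 8264685.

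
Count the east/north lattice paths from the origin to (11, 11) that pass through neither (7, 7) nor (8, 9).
Number of paths = 325052

Inclusion–exclusion. Total paths: C(22, 11) = 705432. Through P₁: C(14, 7)·C(8, 4) = 240240. Through P₂: C(17, 8)·C(5, 3) = 243100. Since P₁ is strictly southwest of P₂, a monotone path through both must visit P₁ then P₂; paths through both = C(14, 7)·C(3, 1)·C(5, 3) = 102960. Avoid both = 705432 − 240240 − 243100 + 102960 = 325052.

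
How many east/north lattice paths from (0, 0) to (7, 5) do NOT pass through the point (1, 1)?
Number of paths = 372

Total paths from (0, 0) to (7, 5): C(12, 7) = 792. Paths through (1, 1): (paths (0, 0) → (1, 1)) × (paths (1, 1) → (7, 5)) = C(2, 1) · C(10, 6) = 2 · 210 = 420. Avoidance count = 792 − 420 = 372.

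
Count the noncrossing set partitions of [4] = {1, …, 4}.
C_4 = 14

These noncrossing partitions are counted by the Catalan number C_n = (1/(n + 1)) · C(2n, n). For n = 4: C_4 = (1/5) · C(8, 4) = 70/5 = 14.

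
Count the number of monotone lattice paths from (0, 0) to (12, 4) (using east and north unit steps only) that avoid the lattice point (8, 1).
Number of paths = 1505

Total paths from (0, 0) to (12, 4): C(16, 12) = 1820. Paths through (8, 1): (paths (0, 0) → (8, 1)) × (paths (8, 1) → (12, 4)) = C(9, 8) · C(7, 4) = 9 · 35 = 315. Avoidance count = 1820 − 315 = 1505.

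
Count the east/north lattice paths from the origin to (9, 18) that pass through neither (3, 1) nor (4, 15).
Number of paths = 4069341

Inclusion–exclusion. Total paths: C(27, 9) = 4686825. Through P₁: C(4, 3)·C(23, 6) = 403788. Through P₂: C(19, 4)·C(8, 5) = 217056. Since P₁ is strictly southwest of P₂, a monotone path through both must visit P₁ then P₂; paths through both = C(4, 3)·C(15, 1)·C(8, 5) = 3360. Avoid both = 4686825 − 403788 − 217056 + 3360 = 4069341.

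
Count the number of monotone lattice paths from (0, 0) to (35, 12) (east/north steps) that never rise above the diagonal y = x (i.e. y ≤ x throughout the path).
Number of paths = 34834267234

By the reflection principle (André's argument), the number of monotone paths to (35, 12) with n ≤ m that never go above y = x is C(47, 35) − C(47, 36) = 52251400851 − 17417133617 = 34834267234.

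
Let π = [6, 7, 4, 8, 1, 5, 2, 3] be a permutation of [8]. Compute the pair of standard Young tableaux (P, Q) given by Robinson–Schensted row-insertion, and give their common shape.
P = [1, 2, 3] / [4, 5, 8] / [6, 7];  Q = [1, 2, 4] / [3, 6, 8] / [5, 7];  common shape = (3, 3, 2)

Row-insert the values π_1, π_2, … into P one at a time, bumping the leftmost entry strictly greater than the inserted value down to the next row. The recording tableau Q records, in position (i, j), the step at which that cell was added to P.
  Insert 6 (step 1): P = [6];  Q = [1]
  Insert 7 (step 2): P = [6, 7];  Q = [1, 2]
  Insert 4 (step 3): P = [4, 7] / [6];  Q = [1, 2] / [3]
  Insert 8 (step 4): P = [4, 7, 8] / [6];  Q = [1, 2, 4] / [3]
  Insert 1 (step 5): P = [1, 7, 8] / [4] / [6];  Q = [1, 2, 4] / [3] / [5]
  Insert 5 (step 6): P = [1, 5, 8] / [4, 7] / [6];  Q = [1, 2, 4] / [3, 6] / [5]
  Insert 2 (step 7): P = [1, 2, 8] / [4, 5] / [6, 7];  Q = [1, 2, 4] / [3, 6] / [5, 7]
  Insert 3 (step 8): P = [1, 2, 3] / [4, 5, 8] / [6, 7];  Q = [1, 2, 4] / [3, 6, 8] / [5, 7]
Final shape: (3, 3, 2).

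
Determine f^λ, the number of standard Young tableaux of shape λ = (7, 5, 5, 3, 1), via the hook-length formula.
# SYT of shape (7, 5, 5, 3, 1) = 333316620

Hook-length formula: f^λ = n! / Π hook(c), product over all cells c of the Young diagram. For λ = (7, 5, 5, 3, 1), n = 21 boxes. Hook lengths by row (left-to-right, top-to-bottom): [11, 9, 8, 6, 5, 2, 1]; [8, 6, 5, 3, 2]; [7, 5, 4, 2, 1]; [4, 2, 1]; [1]. Product of hooks = 153280512000. So f^λ = 21! / 153280512000 = 51090942171709440000 / 153280512000 = 333316620.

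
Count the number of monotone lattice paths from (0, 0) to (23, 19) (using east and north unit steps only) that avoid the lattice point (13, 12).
Number of paths = 345639876400

Total paths from (0, 0) to (23, 19): C(42, 23) = 446775310800. Paths through (13, 12): (paths (0, 0) → (13, 12)) × (paths (13, 12) → (23, 19)) = C(25, 13) · C(17, 10) = 5200300 · 19448 = 101135434400. Avoidance count = 446775310800 − 101135434400 = 345639876400.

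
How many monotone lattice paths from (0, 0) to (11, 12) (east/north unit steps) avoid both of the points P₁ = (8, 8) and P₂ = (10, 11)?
Number of paths = 453596

Inclusion–exclusion. Total paths: C(23, 11) = 1352078. Through P₁: C(16, 8)·C(7, 3) = 450450. Through P₂: C(21, 10)·C(2, 1) = 705432. Since P₁ is strictly southwest of P₂, a monotone path through both must visit P₁ then P₂; paths through both = C(16, 8)·C(5, 2)·C(2, 1) = 257400. Avoid both = 1352078 − 450450 − 705432 + 257400 = 453596.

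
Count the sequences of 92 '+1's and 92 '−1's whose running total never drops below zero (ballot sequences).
C_92 = 15487357822491889407128326963778343232013931127835600

These ballot sequences are counted by the Catalan number C_n = (1/(n + 1)) · C(2n, n). For n = 92: C_92 = (1/93) · C(184, 92) = 1440324277491745714862934407631385920577295594888710800/93 = 15487357822491889407128326963778343232013931127835600.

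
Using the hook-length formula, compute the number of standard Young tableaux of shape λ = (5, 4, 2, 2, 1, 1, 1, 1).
# SYT of shape (5, 4, 2, 2, 1, 1, 1, 1) = 1750320

Hook-length formula: f^λ = n! / Π hook(c), product over all cells c of the Young diagram. For λ = (5, 4, 2, 2, 1, 1, 1, 1), n = 17 boxes. Hook lengths by row (left-to-right, top-to-bottom): [12, 7, 4, 3, 1]; [10, 5, 2, 1]; [7, 2]; [6, 1]; [4]; [3]; [2]; [1]. Product of hooks = 203212800. So f^λ = 17! / 203212800 = 355687428096000 / 203212800 = 1750320.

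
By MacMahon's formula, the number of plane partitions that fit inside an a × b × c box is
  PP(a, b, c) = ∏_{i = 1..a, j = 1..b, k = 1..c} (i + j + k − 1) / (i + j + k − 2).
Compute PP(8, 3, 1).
PP(8, 3, 1) = 165

Evaluate the triple product over i = 1..8, j = 1..3, k = 1..1. The factors are (2/1) · (3/2) · (4/3) · (3/2) · (4/3) · (5/4) · (4/3) · (5/4) · … (24 factors total). The numerators and denominators telescope so the product is an integer; carrying out the multiplication exactly gives PP(8, 3, 1) = 165.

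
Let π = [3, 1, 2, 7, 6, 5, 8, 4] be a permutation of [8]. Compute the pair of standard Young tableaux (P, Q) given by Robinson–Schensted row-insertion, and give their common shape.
P = [1, 2, 4, 8] / [3, 5] / [6] / [7];  Q = [1, 3, 4, 7] / [2, 5] / [6] / [8];  common shape = (4, 2, 1, 1)

Row-insert the values π_1, π_2, … into P one at a time, bumping the leftmost entry strictly greater than the inserted value down to the next row. The recording tableau Q records, in position (i, j), the step at which that cell was added to P.
  Insert 3 (step 1): P = [3];  Q = [1]
  Insert 1 (step 2): P = [1] / [3];  Q = [1] / [2]
  Insert 2 (step 3): P = [1, 2] / [3];  Q = [1, 3] / [2]
  Insert 7 (step 4): P = [1, 2, 7] / [3];  Q = [1, 3, 4] / [2]
  Insert 6 (step 5): P = [1, 2, 6] / [3, 7];  Q = [1, 3, 4] / [2, 5]
  Insert 5 (step 6): P = [1, 2, 5] / [3, 6] / [7];  Q = [1, 3, 4] / [2, 5] / [6]
  Insert 8 (step 7): P = [1, 2, 5, 8] / [3, 6] / [7];  Q = [1, 3, 4, 7] / [2, 5] / [6]
  Insert 4 (step 8): P = [1, 2, 4, 8] / [3, 5] / [6] / [7];  Q = [1, 3, 4, 7] / [2, 5] / [6] / [8]
Final shape: (4, 2, 1, 1).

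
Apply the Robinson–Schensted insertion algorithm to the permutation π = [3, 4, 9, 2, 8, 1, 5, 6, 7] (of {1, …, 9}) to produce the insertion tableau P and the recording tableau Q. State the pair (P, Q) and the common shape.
P = [1, 4, 5, 6, 7] / [2, 8] / [3, 9];  Q = [1, 2, 3, 8, 9] / [4, 5] / [6, 7];  common shape = (5, 2, 2)

Row-insert the values π_1, π_2, … into P one at a time, bumping the leftmost entry strictly greater than the inserted value down to the next row. The recording tableau Q records, in position (i, j), the step at which that cell was added to P.
  Insert 3 (step 1): P = [3];  Q = [1]
  Insert 4 (step 2): P = [3, 4];  Q = [1, 2]
  Insert 9 (step 3): P = [3, 4, 9];  Q = [1, 2, 3]
  Insert 2 (step 4): P = [2, 4, 9] / [3];  Q = [1, 2, 3] / [4]
  Insert 8 (step 5): P = [2, 4, 8] / [3, 9];  Q = [1, 2, 3] / [4, 5]
  Insert 1 (step 6): P = [1, 4, 8] / [2, 9] / [3];  Q = [1, 2, 3] / [4, 5] / [6]
  Insert 5 (step 7): P = [1, 4, 5] / [2, 8] / [3, 9];  Q = [1, 2, 3] / [4, 5] / [6, 7]
  Insert 6 (step 8): P = [1, 4, 5, 6] / [2, 8] / [3, 9];  Q = [1, 2, 3, 8] / [4, 5] / [6, 7]
  Insert 7 (step 9): P = [1, 4, 5, 6, 7] / [2, 8] / [3, 9];  Q = [1, 2, 3, 8, 9] / [4, 5] / [6, 7]
Final shape: (5, 2, 2).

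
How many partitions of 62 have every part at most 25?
p(62, parts ≤ 25) = 1201193

Use the recurrence p(n, m) = p(n, m−1) + p(n−m, m): either the largest part is < m (count p(n, m−1)) or the largest part is exactly m (remove one copy of m, count p(n−m, m)). With p(0, ·) = 1 this gives p(62, parts ≤ 25) = 1201193. (By conjugating Young diagrams, this also counts partitions of 62 into at most 25 parts.)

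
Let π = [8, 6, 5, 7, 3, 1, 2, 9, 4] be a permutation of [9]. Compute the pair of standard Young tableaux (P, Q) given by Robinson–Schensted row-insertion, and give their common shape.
P = [1, 2, 4] / [3, 7, 9] / [5] / [6] / [8];  Q = [1, 4, 8] / [2, 7, 9] / [3] / [5] / [6];  common shape = (3, 3, 1, 1, 1)

Row-insert the values π_1, π_2, … into P one at a time, bumping the leftmost entry strictly greater than the inserted value down to the next row. The recording tableau Q records, in position (i, j), the step at which that cell was added to P.
  Insert 8 (step 1): P = [8];  Q = [1]
  Insert 6 (step 2): P = [6] / [8];  Q = [1] / [2]
  Insert 5 (step 3): P = [5] / [6] / [8];  Q = [1] / [2] / [3]
  Insert 7 (step 4): P = [5, 7] / [6] / [8];  Q = [1, 4] / [2] / [3]
  Insert 3 (step 5): P = [3, 7] / [5] / [6] / [8];  Q = [1, 4] / [2] / [3] / [5]
  Insert 1 (step 6): P = [1, 7] / [3] / [5] / [6] / [8];  Q = [1, 4] / [2] / [3] / [5] / [6]
  Insert 2 (step 7): P = [1, 2] / [3, 7] / [5] / [6] / [8];  Q = [1, 4] / [2, 7] / [3] / [5] / [6]
  Insert 9 (step 8): P = [1, 2, 9] / [3, 7] / [5] / [6] / [8];  Q = [1, 4, 8] / [2, 7] / [3] / [5] / [6]
  Insert 4 (step 9): P = [1, 2, 4] / [3, 7, 9] / [5] / [6] / [8];  Q = [1, 4, 8] / [2, 7, 9] / [3] / [5] / [6]
Final shape: (3, 3, 1, 1, 1).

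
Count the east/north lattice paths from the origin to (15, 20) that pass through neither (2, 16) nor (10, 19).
Number of paths = 3127550430

Inclusion–exclusion. Total paths: C(35, 15) = 3247943160. Through P₁: C(18, 2)·C(17, 13) = 364140. Through P₂: C(29, 10)·C(6, 5) = 120180060. Since P₁ is strictly southwest of P₂, a monotone path through both must visit P₁ then P₂; paths through both = C(18, 2)·C(11, 8)·C(6, 5) = 151470. Avoid both = 3247943160 − 364140 − 120180060 + 151470 = 3127550430.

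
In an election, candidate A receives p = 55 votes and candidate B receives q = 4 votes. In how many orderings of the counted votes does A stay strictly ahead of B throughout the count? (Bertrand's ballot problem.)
Strict-lead orderings = 393414

Total orderings of the 59 votes with 55 for A: C(59, 55) = 455126. By the Bertrand ballot formula (Cycle Lemma / reflection principle), the number of orderings in which A is strictly ahead of B throughout is (p − q)/(p + q) · C(p + q, p) = (55 − 4)/(55 + 4) · 455126 = 393414.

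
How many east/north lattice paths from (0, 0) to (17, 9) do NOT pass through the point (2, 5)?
Number of paths = 3043154

Total paths from (0, 0) to (17, 9): C(26, 17) = 3124550. Paths through (2, 5): (paths (0, 0) → (2, 5)) × (paths (2, 5) → (17, 9)) = C(7, 2) · C(19, 15) = 21 · 3876 = 81396. Avoidance count = 3124550 − 81396 = 3043154.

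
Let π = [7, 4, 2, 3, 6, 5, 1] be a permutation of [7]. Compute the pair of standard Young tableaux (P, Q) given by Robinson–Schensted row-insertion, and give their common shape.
P = [1, 3, 5] / [2, 6] / [4] / [7];  Q = [1, 4, 5] / [2, 6] / [3] / [7];  common shape = (3, 2, 1, 1)

Row-insert the values π_1, π_2, … into P one at a time, bumping the leftmost entry strictly greater than the inserted value down to the next row. The recording tableau Q records, in position (i, j), the step at which that cell was added to P.
  Insert 7 (step 1): P = [7];  Q = [1]
  Insert 4 (step 2): P = [4] / [7];  Q = [1] / [2]
  Insert 2 (step 3): P = [2] / [4] / [7];  Q = [1] / [2] / [3]
  Insert 3 (step 4): P = [2, 3] / [4] / [7];  Q = [1, 4] / [2] / [3]
  Insert 6 (step 5): P = [2, 3, 6] / [4] / [7];  Q = [1, 4, 5] / [2] / [3]
  Insert 5 (step 6): P = [2, 3, 5] / [4, 6] / [7];  Q = [1, 4, 5] / [2, 6] / [3]
  Insert 1 (step 7): P = [1, 3, 5] / [2, 6] / [4] / [7];  Q = [1, 4, 5] / [2, 6] / [3] / [7]
Final shape: (3, 2, 1, 1).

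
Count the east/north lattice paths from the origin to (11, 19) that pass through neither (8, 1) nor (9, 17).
Number of paths = 35868948

Inclusion–exclusion. Total paths: C(30, 11) = 54627300. Through P₁: C(9, 8)·C(21, 3) = 11970. Through P₂: C(26, 9)·C(4, 2) = 18747300. Since P₁ is strictly southwest of P₂, a monotone path through both must visit P₁ then P₂; paths through both = C(9, 8)·C(17, 1)·C(4, 2) = 918. Avoid both = 54627300 − 11970 − 18747300 + 918 = 35868948.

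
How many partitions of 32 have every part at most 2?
p(32, parts ≤ 2) = 17

Use the recurrence p(n, m) = p(n, m−1) + p(n−m, m): either the largest part is < m (count p(n, m−1)) or the largest part is exactly m (remove one copy of m, count p(n−m, m)). With p(0, ·) = 1 this gives p(32, parts ≤ 2) = 17. (By conjugating Young diagrams, this also counts partitions of 32 into at most 2 parts.)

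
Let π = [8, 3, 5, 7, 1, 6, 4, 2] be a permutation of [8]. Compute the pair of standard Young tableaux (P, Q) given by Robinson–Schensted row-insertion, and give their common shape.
P = [1, 2, 6] / [3, 4] / [5] / [7] / [8];  Q = [1, 3, 4] / [2, 6] / [5] / [7] / [8];  common shape = (3, 2, 1, 1, 1)

Row-insert the values π_1, π_2, … into P one at a time, bumping the leftmost entry strictly greater than the inserted value down to the next row. The recording tableau Q records, in position (i, j), the step at which that cell was added to P.
  Insert 8 (step 1): P = [8];  Q = [1]
  Insert 3 (step 2): P = [3] / [8];  Q = [1] / [2]
  Insert 5 (step 3): P = [3, 5] / [8];  Q = [1, 3] / [2]
  Insert 7 (step 4): P = [3, 5, 7] / [8];  Q = [1, 3, 4] / [2]
  Insert 1 (step 5): P = [1, 5, 7] / [3] / [8];  Q = [1, 3, 4] / [2] / [5]
  Insert 6 (step 6): P = [1, 5, 6] / [3, 7] / [8];  Q = [1, 3, 4] / [2, 6] / [5]
  Insert 4 (step 7): P = [1, 4, 6] / [3, 5] / [7] / [8];  Q = [1, 3, 4] / [2, 6] / [5] / [7]
  Insert 2 (step 8): P = [1, 2, 6] / [3, 4] / [5] / [7] / [8];  Q = [1, 3, 4] / [2, 6] / [5] / [7] / [8]
Final shape: (3, 2, 1, 1, 1).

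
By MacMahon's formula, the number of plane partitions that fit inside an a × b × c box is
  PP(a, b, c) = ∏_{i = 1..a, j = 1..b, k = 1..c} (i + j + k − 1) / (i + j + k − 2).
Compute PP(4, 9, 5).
PP(4, 9, 5) = 23029990984

Evaluate the triple product over i = 1..4, j = 1..9, k = 1..5. The factors are (2/1) · (3/2) · (4/3) · (5/4) · (6/5) · (3/2) · (4/3) · (5/4) · … (180 factors total). The numerators and denominators telescope so the product is an integer; carrying out the multiplication exactly gives PP(4, 9, 5) = 23029990984.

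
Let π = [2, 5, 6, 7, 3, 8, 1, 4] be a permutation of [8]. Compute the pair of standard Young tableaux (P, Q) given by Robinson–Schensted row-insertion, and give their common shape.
P = [1, 3, 4, 7, 8] / [2, 6] / [5];  Q = [1, 2, 3, 4, 6] / [5, 8] / [7];  common shape = (5, 2, 1)

Row-insert the values π_1, π_2, … into P one at a time, bumping the leftmost entry strictly greater than the inserted value down to the next row. The recording tableau Q records, in position (i, j), the step at which that cell was added to P.
  Insert 2 (step 1): P = [2];  Q = [1]
  Insert 5 (step 2): P = [2, 5];  Q = [1, 2]
  Insert 6 (step 3): P = [2, 5, 6];  Q = [1, 2, 3]
  Insert 7 (step 4): P = [2, 5, 6, 7];  Q = [1, 2, 3, 4]
  Insert 3 (step 5): P = [2, 3, 6, 7] / [5];  Q = [1, 2, 3, 4] / [5]
  Insert 8 (step 6): P = [2, 3, 6, 7, 8] / [5];  Q = [1, 2, 3, 4, 6] / [5]
  Insert 1 (step 7): P = [1, 3, 6, 7, 8] / [2] / [5];  Q = [1, 2, 3, 4, 6] / [5] / [7]
  Insert 4 (step 8): P = [1, 3, 4, 7, 8] / [2, 6] / [5];  Q = [1, 2, 3, 4, 6] / [5, 8] / [7]
Final shape: (5, 2, 1).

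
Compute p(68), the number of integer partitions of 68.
p(68) = 3087735

Compute p(n) via the recurrence p(n, m) = p(n, m−1) + p(n−m, m), where p(n, m) counts partitions of n with all parts ≤ m and p(n) = p(n, n). The base cases are p(0, m) = 1 and p(n, 0) = 0 for n > 0. Filling the table yields p(68) = 3087735. (Euler's pentagonal recurrence is an alternative.)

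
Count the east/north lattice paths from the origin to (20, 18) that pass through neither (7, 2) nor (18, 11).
Number of paths = 30107073390

Inclusion–exclusion. Total paths: C(38, 20) = 33578000610. Through P₁: C(9, 7)·C(29, 13) = 2443100940. Through P₂: C(29, 18)·C(9, 2) = 1245502440. Since P₁ is strictly southwest of P₂, a monotone path through both must visit P₁ then P₂; paths through both = C(9, 7)·C(20, 11)·C(9, 2) = 217676160. Avoid both = 33578000610 − 2443100940 − 1245502440 + 217676160 = 30107073390.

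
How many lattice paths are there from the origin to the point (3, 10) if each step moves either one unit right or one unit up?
Number of paths = 286

A monotone lattice path from (0, 0) to (3, 10) consists of 3 east steps and 10 north steps in some order, so it is determined by which 3 of the 13 steps are east. The count is C(13, 3) = 286.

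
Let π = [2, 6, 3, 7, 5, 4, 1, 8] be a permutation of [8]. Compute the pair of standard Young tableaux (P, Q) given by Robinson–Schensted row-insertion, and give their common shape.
P = [1, 3, 4, 8] / [2, 7] / [5] / [6];  Q = [1, 2, 4, 8] / [3, 5] / [6] / [7];  common shape = (4, 2, 1, 1)

Row-insert the values π_1, π_2, … into P one at a time, bumping the leftmost entry strictly greater than the inserted value down to the next row. The recording tableau Q records, in position (i, j), the step at which that cell was added to P.
  Insert 2 (step 1): P = [2];  Q = [1]
  Insert 6 (step 2): P = [2, 6];  Q = [1, 2]
  Insert 3 (step 3): P = [2, 3] / [6];  Q = [1, 2] / [3]
  Insert 7 (step 4): P = [2, 3, 7] / [6];  Q = [1, 2, 4] / [3]
  Insert 5 (step 5): P = [2, 3, 5] / [6, 7];  Q = [1, 2, 4] / [3, 5]
  Insert 4 (step 6): P = [2, 3, 4] / [5, 7] / [6];  Q = [1, 2, 4] / [3, 5] / [6]
  Insert 1 (step 7): P = [1, 3, 4] / [2, 7] / [5] / [6];  Q = [1, 2, 4] / [3, 5] / [6] / [7]
  Insert 8 (step 8): P = [1, 3, 4, 8] / [2, 7] / [5] / [6];  Q = [1, 2, 4, 8] / [3, 5] / [6] / [7]
Final shape: (4, 2, 1, 1).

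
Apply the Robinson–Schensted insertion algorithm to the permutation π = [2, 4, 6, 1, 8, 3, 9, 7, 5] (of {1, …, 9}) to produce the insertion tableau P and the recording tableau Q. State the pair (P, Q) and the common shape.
P = [1, 3, 5, 7, 9] / [2, 4, 6] / [8];  Q = [1, 2, 3, 5, 7] / [4, 6, 8] / [9];  common shape = (5, 3, 1)

Row-insert the values π_1, π_2, … into P one at a time, bumping the leftmost entry strictly greater than the inserted value down to the next row. The recording tableau Q records, in position (i, j), the step at which that cell was added to P.
  Insert 2 (step 1): P = [2];  Q = [1]
  Insert 4 (step 2): P = [2, 4];  Q = [1, 2]
  Insert 6 (step 3): P = [2, 4, 6];  Q = [1, 2, 3]
  Insert 1 (step 4): P = [1, 4, 6] / [2];  Q = [1, 2, 3] / [4]
  Insert 8 (step 5): P = [1, 4, 6, 8] / [2];  Q = [1, 2, 3, 5] / [4]
  Insert 3 (step 6): P = [1, 3, 6, 8] / [2, 4];  Q = [1, 2, 3, 5] / [4, 6]
  Insert 9 (step 7): P = [1, 3, 6, 8, 9] / [2, 4];  Q = [1, 2, 3, 5, 7] / [4, 6]
  Insert 7 (step 8): P = [1, 3, 6, 7, 9] / [2, 4, 8];  Q = [1, 2, 3, 5, 7] / [4, 6, 8]
  Insert 5 (step 9): P = [1, 3, 5, 7, 9] / [2, 4, 6] / [8];  Q = [1, 2, 3, 5, 7] / [4, 6, 8] / [9]
Final shape: (5, 3, 1).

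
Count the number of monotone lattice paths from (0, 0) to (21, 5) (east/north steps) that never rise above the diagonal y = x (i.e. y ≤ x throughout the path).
Number of paths = 50830

By the reflection principle (André's argument), the number of monotone paths to (21, 5) with n ≤ m that never go above y = x is C(26, 21) − C(26, 22) = 65780 − 14950 = 50830.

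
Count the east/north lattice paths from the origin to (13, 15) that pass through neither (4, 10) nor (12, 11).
Number of paths = 28722813

Inclusion–exclusion. Total paths: C(28, 13) = 37442160. Through P₁: C(14, 4)·C(14, 9) = 2004002. Through P₂: C(23, 12)·C(5, 1) = 6760390. Since P₁ is strictly southwest of P₂, a monotone path through both must visit P₁ then P₂; paths through both = C(14, 4)·C(9, 8)·C(5, 1) = 45045. Avoid both = 37442160 − 2004002 − 6760390 + 45045 = 28722813.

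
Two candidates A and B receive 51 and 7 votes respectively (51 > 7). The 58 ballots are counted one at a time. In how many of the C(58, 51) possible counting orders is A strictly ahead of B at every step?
Strict-lead orderings = 228097584

Total orderings of the 58 votes with 51 for A: C(58, 51) = 300674088. By the Bertrand ballot formula (Cycle Lemma / reflection principle), the number of orderings in which A is strictly ahead of B throughout is (p − q)/(p + q) · C(p + q, p) = (51 − 7)/(51 + 7) · 300674088 = 228097584.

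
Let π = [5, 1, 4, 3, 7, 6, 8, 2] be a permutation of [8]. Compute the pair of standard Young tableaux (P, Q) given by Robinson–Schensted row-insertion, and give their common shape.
P = [1, 2, 6, 8] / [3, 7] / [4] / [5];  Q = [1, 3, 5, 7] / [2, 6] / [4] / [8];  common shape = (4, 2, 1, 1)

Row-insert the values π_1, π_2, … into P one at a time, bumping the leftmost entry strictly greater than the inserted value down to the next row. The recording tableau Q records, in position (i, j), the step at which that cell was added to P.
  Insert 5 (step 1): P = [5];  Q = [1]
  Insert 1 (step 2): P = [1] / [5];  Q = [1] / [2]
  Insert 4 (step 3): P = [1, 4] / [5];  Q = [1, 3] / [2]
  Insert 3 (step 4): P = [1, 3] / [4] / [5];  Q = [1, 3] / [2] / [4]
  Insert 7 (step 5): P = [1, 3, 7] / [4] / [5];  Q = [1, 3, 5] / [2] / [4]
  Insert 6 (step 6): P = [1, 3, 6] / [4, 7] / [5];  Q = [1, 3, 5] / [2, 6] / [4]
  Insert 8 (step 7): P = [1, 3, 6, 8] / [4, 7] / [5];  Q = [1, 3, 5, 7] / [2, 6] / [4]
  Insert 2 (step 8): P = [1, 2, 6, 8] / [3, 7] / [4] / [5];  Q = [1, 3, 5, 7] / [2, 6] / [4] / [8]
Final shape: (4, 2, 1, 1).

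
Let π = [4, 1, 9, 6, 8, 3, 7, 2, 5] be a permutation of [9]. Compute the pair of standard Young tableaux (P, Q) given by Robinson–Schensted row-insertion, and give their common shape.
P = [1, 2, 5] / [3, 6, 7] / [4, 8] / [9];  Q = [1, 3, 5] / [2, 4, 7] / [6, 9] / [8];  common shape = (3, 3, 2, 1)

Row-insert the values π_1, π_2, … into P one at a time, bumping the leftmost entry strictly greater than the inserted value down to the next row. The recording tableau Q records, in position (i, j), the step at which that cell was added to P.
  Insert 4 (step 1): P = [4];  Q = [1]
  Insert 1 (step 2): P = [1] / [4];  Q = [1] / [2]
  Insert 9 (step 3): P = [1, 9] / [4];  Q = [1, 3] / [2]
  Insert 6 (step 4): P = [1, 6] / [4, 9];  Q = [1, 3] / [2, 4]
  Insert 8 (step 5): P = [1, 6, 8] / [4, 9];  Q = [1, 3, 5] / [2, 4]
  Insert 3 (step 6): P = [1, 3, 8] / [4, 6] / [9];  Q = [1, 3, 5] / [2, 4] / [6]
  Insert 7 (step 7): P = [1, 3, 7] / [4, 6, 8] / [9];  Q = [1, 3, 5] / [2, 4, 7] / [6]
  Insert 2 (step 8): P = [1, 2, 7] / [3, 6, 8] / [4] / [9];  Q = [1, 3, 5] / [2, 4, 7] / [6] / [8]
  Insert 5 (step 9): P = [1, 2, 5] / [3, 6, 7] / [4, 8] / [9];  Q = [1, 3, 5] / [2, 4, 7] / [6, 9] / [8]
Final shape: (3, 3, 2, 1).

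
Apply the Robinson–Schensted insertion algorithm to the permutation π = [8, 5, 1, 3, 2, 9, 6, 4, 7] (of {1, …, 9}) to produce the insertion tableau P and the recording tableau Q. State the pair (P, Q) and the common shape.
P = [1, 2, 4, 7] / [3, 6] / [5, 9] / [8];  Q = [1, 4, 6, 9] / [2, 7] / [3, 8] / [5];  common shape = (4, 2, 2, 1)

Row-insert the values π_1, π_2, … into P one at a time, bumping the leftmost entry strictly greater than the inserted value down to the next row. The recording tableau Q records, in position (i, j), the step at which that cell was added to P.
  Insert 8 (step 1): P = [8];  Q = [1]
  Insert 5 (step 2): P = [5] / [8];  Q = [1] / [2]
  Insert 1 (step 3): P = [1] / [5] / [8];  Q = [1] / [2] / [3]
  Insert 3 (step 4): P = [1, 3] / [5] / [8];  Q = [1, 4] / [2] / [3]
  Insert 2 (step 5): P = [1, 2] / [3] / [5] / [8];  Q = [1, 4] / [2] / [3] / [5]
  Insert 9 (step 6): P = [1, 2, 9] / [3] / [5] / [8];  Q = [1, 4, 6] / [2] / [3] / [5]
  Insert 6 (step 7): P = [1, 2, 6] / [3, 9] / [5] / [8];  Q = [1, 4, 6] / [2, 7] / [3] / [5]
  Insert 4 (step 8): P = [1, 2, 4] / [3, 6] / [5, 9] / [8];  Q = [1, 4, 6] / [2, 7] / [3, 8] / [5]
  Insert 7 (step 9): P = [1, 2, 4, 7] / [3, 6] / [5, 9] / [8];  Q = [1, 4, 6, 9] / [2, 7] / [3, 8] / [5]
Final shape: (4, 2, 2, 1).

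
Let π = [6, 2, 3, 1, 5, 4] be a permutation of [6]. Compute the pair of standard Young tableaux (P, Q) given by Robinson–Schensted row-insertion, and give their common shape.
P = [1, 3, 4] / [2, 5] / [6];  Q = [1, 3, 5] / [2, 6] / [4];  common shape = (3, 2, 1)

Row-insert the values π_1, π_2, … into P one at a time, bumping the leftmost entry strictly greater than the inserted value down to the next row. The recording tableau Q records, in position (i, j), the step at which that cell was added to P.
  Insert 6 (step 1): P = [6];  Q = [1]
  Insert 2 (step 2): P = [2] / [6];  Q = [1] / [2]
  Insert 3 (step 3): P = [2, 3] / [6];  Q = [1, 3] / [2]
  Insert 1 (step 4): P = [1, 3] / [2] / [6];  Q = [1, 3] / [2] / [4]
  Insert 5 (step 5): P = [1, 3, 5] / [2] / [6];  Q = [1, 3, 5] / [2] / [4]
  Insert 4 (step 6): P = [1, 3, 4] / [2, 5] / [6];  Q = [1, 3, 5] / [2, 6] / [4]
Final shape: (3, 2, 1).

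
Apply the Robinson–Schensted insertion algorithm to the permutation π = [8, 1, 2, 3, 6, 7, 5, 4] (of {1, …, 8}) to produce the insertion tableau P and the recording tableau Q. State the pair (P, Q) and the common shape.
P = [1, 2, 3, 4, 7] / [5] / [6] / [8];  Q = [1, 3, 4, 5, 6] / [2] / [7] / [8];  common shape = (5, 1, 1, 1)

Row-insert the values π_1, π_2, … into P one at a time, bumping the leftmost entry strictly greater than the inserted value down to the next row. The recording tableau Q records, in position (i, j), the step at which that cell was added to P.
  Insert 8 (step 1): P = [8];  Q = [1]
  Insert 1 (step 2): P = [1] / [8];  Q = [1] / [2]
  Insert 2 (step 3): P = [1, 2] / [8];  Q = [1, 3] / [2]
  Insert 3 (step 4): P = [1, 2, 3] / [8];  Q = [1, 3, 4] / [2]
  Insert 6 (step 5): P = [1, 2, 3, 6] / [8];  Q = [1, 3, 4, 5] / [2]
  Insert 7 (step 6): P = [1, 2, 3, 6, 7] / [8];  Q = [1, 3, 4, 5, 6] / [2]
  Insert 5 (step 7): P = [1, 2, 3, 5, 7] / [6] / [8];  Q = [1, 3, 4, 5, 6] / [2] / [7]
  Insert 4 (step 8): P = [1, 2, 3, 4, 7] / [5] / [6] / [8];  Q = [1, 3, 4, 5, 6] / [2] / [7] / [8]
Final shape: (5, 1, 1, 1).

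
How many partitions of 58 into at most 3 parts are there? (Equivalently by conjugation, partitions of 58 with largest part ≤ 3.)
p(58, parts ≤ 3) = 310

Use the recurrence p(n, m) = p(n, m−1) + p(n−m, m): either the largest part is < m (count p(n, m−1)) or the largest part is exactly m (remove one copy of m, count p(n−m, m)). With p(0, ·) = 1 this gives p(58, parts ≤ 3) = 310. (By conjugating Young diagrams, this also counts partitions of 58 into at most 3 parts.)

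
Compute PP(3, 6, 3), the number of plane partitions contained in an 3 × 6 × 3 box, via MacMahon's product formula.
PP(3, 6, 3) = 41580

Evaluate the triple product over i = 1..3, j = 1..6, k = 1..3. The factors are (2/1) · (3/2) · (4/3) · (3/2) · (4/3) · (5/4) · (4/3) · (5/4) · … (54 factors total). The numerators and denominators telescope so the product is an integer; carrying out the multiplication exactly gives PP(3, 6, 3) = 41580.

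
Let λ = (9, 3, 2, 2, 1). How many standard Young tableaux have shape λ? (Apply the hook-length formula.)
# SYT of shape (9, 3, 2, 2, 1) = 749700

Hook-length formula: f^λ = n! / Π hook(c), product over all cells c of the Young diagram. For λ = (9, 3, 2, 2, 1), n = 17 boxes. Hook lengths by row (left-to-right, top-to-bottom): [13, 11, 8, 6, 5, 4, 3, 2, 1]; [6, 4, 1]; [4, 2]; [3, 1]; [1]. Product of hooks = 474439680. So f^λ = 17! / 474439680 = 355687428096000 / 474439680 = 749700.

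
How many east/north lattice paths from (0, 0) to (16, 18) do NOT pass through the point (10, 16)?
Number of paths = 2055232850

Total paths from (0, 0) to (16, 18): C(34, 16) = 2203961430. Paths through (10, 16): (paths (0, 0) → (10, 16)) × (paths (10, 16) → (16, 18)) = C(26, 10) · C(8, 6) = 5311735 · 28 = 148728580. Avoidance count = 2203961430 − 148728580 = 2055232850.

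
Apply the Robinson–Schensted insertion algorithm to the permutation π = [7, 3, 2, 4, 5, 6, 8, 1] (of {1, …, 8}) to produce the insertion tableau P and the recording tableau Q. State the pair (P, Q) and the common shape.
P = [1, 4, 5, 6, 8] / [2] / [3] / [7];  Q = [1, 4, 5, 6, 7] / [2] / [3] / [8];  common shape = (5, 1, 1, 1)

Row-insert the values π_1, π_2, … into P one at a time, bumping the leftmost entry strictly greater than the inserted value down to the next row. The recording tableau Q records, in position (i, j), the step at which that cell was added to P.
  Insert 7 (step 1): P = [7];  Q = [1]
  Insert 3 (step 2): P = [3] / [7];  Q = [1] / [2]
  Insert 2 (step 3): P = [2] / [3] / [7];  Q = [1] / [2] / [3]
  Insert 4 (step 4): P = [2, 4] / [3] / [7];  Q = [1, 4] / [2] / [3]
  Insert 5 (step 5): P = [2, 4, 5] / [3] / [7];  Q = [1, 4, 5] / [2] / [3]
  Insert 6 (step 6): P = [2, 4, 5, 6] / [3] / [7];  Q = [1, 4, 5, 6] / [2] / [3]
  Insert 8 (step 7): P = [2, 4, 5, 6, 8] / [3] / [7];  Q = [1, 4, 5, 6, 7] / [2] / [3]
  Insert 1 (step 8): P = [1, 4, 5, 6, 8] / [2] / [3] / [7];  Q = [1, 4, 5, 6, 7] / [2] / [3] / [8]
Final shape: (5, 1, 1, 1).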